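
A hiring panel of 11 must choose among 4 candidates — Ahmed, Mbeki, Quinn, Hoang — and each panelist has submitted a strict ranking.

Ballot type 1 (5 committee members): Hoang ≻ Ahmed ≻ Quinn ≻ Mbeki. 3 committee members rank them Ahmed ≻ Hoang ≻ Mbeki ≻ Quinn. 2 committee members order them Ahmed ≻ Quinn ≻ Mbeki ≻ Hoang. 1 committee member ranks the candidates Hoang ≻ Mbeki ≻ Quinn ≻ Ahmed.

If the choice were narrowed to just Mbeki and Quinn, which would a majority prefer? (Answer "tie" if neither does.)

Quinn

Ballots ranking Mbeki above Quinn: 3 + 1 = 4.
Ballots ranking Quinn above Mbeki: 11 − 4 = 7.
Quinn wins the head-to-head 7–4.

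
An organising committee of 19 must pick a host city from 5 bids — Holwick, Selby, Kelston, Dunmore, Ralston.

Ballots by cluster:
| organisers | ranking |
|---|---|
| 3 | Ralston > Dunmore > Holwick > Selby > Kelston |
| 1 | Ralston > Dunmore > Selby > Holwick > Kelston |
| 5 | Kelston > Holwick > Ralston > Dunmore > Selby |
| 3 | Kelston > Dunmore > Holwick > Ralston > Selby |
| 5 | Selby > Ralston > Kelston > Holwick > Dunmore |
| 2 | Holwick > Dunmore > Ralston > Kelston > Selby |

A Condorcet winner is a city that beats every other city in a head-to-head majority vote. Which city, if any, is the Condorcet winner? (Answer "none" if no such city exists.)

none

Check each pair by majority over 19 ballots:
Holwick vs Selby: 13 to 6, Holwick.
Holwick vs Kelston: 6 to 13, Kelston.
Holwick vs Dunmore: 5+5+2 = 12 for Holwick, 7 for Dunmore — Holwick by 12–7.
Holwick vs Ralston: Holwick is ranked higher on 5+3+2 = 10 ballots, Ralston on 9. Holwick wins 10–9.
Selby vs Kelston: Selby preferred on 3+1+5 = 9 ballots; Kelston wins 10–9.
Selby vs Dunmore: Selby preferred on 5 ballots; Dunmore wins 14–5.
Selby vs Ralston: Selby is ranked higher on 5 ballots, Ralston on 14. Ralston wins 14–5.
Kelston vs Dunmore: 13 to 6, Kelston.
Kelston vs Ralston: 8 to 11, Ralston.
Dunmore vs Ralston: 3+2 = 5 for Dunmore, 14 for Ralston — Ralston by 14–5.
Each city drops at least one matchup (Holwick loses to Kelston; Selby loses to Holwick; Kelston loses to Ralston; Dunmore loses to Holwick; Ralston loses to Holwick); the cycle Holwick > Ralston > Kelston > Holwick rules out a Condorcet winner.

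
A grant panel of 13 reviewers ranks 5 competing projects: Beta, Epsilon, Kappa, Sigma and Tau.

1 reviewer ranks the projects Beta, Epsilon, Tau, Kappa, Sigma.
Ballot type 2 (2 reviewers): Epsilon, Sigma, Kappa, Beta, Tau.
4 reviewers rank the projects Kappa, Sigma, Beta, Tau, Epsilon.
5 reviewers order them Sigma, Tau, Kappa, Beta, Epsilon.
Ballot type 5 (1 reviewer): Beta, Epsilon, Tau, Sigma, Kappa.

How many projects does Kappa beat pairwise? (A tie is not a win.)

Kappa against each rival (13 reviewers):
Kappa vs Beta: Kappa preferred on 2+4+5 = 11 ballots; Kappa wins 11–2.
Kappa vs Epsilon: Kappa, 9–4.
Kappa vs Sigma: Kappa is ranked higher on 1+4 = 5 ballots, Sigma on 8. Sigma wins 8–5.
Kappa vs Tau: Tau wins 7–6.
Kappa beats Beta, Epsilon; loses to Sigma, Tau — 2 pairwise wins.

2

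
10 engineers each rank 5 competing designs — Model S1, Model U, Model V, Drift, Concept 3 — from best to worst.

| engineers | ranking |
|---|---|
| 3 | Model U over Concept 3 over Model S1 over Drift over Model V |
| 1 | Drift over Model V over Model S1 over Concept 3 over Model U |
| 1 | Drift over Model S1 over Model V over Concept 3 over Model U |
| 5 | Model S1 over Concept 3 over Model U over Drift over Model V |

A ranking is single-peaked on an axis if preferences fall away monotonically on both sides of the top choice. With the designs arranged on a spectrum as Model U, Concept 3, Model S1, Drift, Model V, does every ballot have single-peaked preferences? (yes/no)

Axis positions: Model U=1, Concept 3=2, Model S1=3, Drift=4, Model V=5.
Ballot type 1 (peak Model U at position 1): ranking walks positions 1-2-3-4-5, expanding outward from the peak — single-peaked.
Ballot type 2 (peak Drift at position 4): ranking walks positions 4-5-3-2-1, expanding outward from the peak — single-peaked.
Ballot type 3 (peak Drift at position 4): ranking walks positions 4-3-5-2-1, expanding outward from the peak — single-peaked.
Ballot type 4 (peak Model S1 at position 3): ranking walks positions 3-2-1-4-5, expanding outward from the peak — single-peaked.
Every ranking is single-peaked on this axis.

yes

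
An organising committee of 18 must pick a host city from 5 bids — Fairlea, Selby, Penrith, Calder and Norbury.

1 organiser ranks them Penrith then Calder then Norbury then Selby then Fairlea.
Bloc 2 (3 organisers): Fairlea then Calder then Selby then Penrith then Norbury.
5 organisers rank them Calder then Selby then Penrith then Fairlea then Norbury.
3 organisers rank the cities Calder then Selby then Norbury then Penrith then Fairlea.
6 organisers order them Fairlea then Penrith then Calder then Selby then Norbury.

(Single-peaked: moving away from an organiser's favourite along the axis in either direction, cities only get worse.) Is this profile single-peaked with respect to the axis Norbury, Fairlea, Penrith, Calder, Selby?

Axis positions: Norbury=1, Fairlea=2, Penrith=3, Calder=4, Selby=5.
Bloc 1: ranking walks positions 3-4-1-5-2; Norbury is ranked above Fairlea even though Fairlea lies between Norbury and the peak Penrith on the axis — preferences dip and rise again. Not single-peaked.
Bloc 2: ranking walks positions 2-4-5-3-1; Calder is ranked above Penrith even though Penrith lies between Calder and the peak Fairlea on the axis — preferences dip and rise again. Not single-peaked.
Bloc 3 (peak Calder at position 4): ranking walks positions 4-5-3-2-1, expanding outward from the peak — single-peaked.
Bloc 4: ranking walks positions 4-5-1-3-2; Norbury is ranked above Penrith even though Penrith lies between Norbury and the peak Calder on the axis — preferences dip and rise again. Not single-peaked.
Bloc 5 (peak Fairlea at position 2): ranking walks positions 2-3-4-5-1, expanding outward from the peak — single-peaked.
Bloc 1 violates single-peakedness, so the profile is not single-peaked on this axis.

no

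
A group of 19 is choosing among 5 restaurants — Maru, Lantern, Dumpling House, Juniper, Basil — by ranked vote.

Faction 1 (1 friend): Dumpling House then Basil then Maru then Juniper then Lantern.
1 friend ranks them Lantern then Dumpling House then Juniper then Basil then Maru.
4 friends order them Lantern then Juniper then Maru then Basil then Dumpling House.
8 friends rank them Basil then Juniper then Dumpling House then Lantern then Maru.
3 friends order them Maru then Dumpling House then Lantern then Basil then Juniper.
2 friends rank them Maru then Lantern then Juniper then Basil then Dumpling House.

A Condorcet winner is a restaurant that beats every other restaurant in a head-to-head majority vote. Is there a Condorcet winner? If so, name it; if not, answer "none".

Check each pair by majority over 19 ballots:
Maru vs Lantern: Maru is ranked higher on 1+3+2 = 6 ballots, Lantern on 13. Lantern wins 13–6.
Maru vs Dumpling House: Maru preferred on 4+3+2 = 9 ballots; Dumpling House wins 10–9.
Maru vs Juniper: 6 to 13, Juniper.
Maru vs Basil: Maru preferred on 4+3+2 = 9 ballots; Basil wins 10–9.
Lantern vs Dumpling House: Lantern preferred on 1+4+2 = 7 ballots; Dumpling House wins 12–7.
Lantern vs Juniper: 10 to 9, Lantern.
Lantern vs Basil: 10 to 9, Lantern.
Dumpling House vs Juniper: 5 to 14, Juniper.
Dumpling House vs Basil: 5 to 14, Basil.
Juniper vs Basil: 7 to 12, Basil.
No restaurant is unbeaten: Maru loses to Lantern; Lantern loses to Dumpling House; Dumpling House loses to Juniper; Juniper loses to Lantern; Basil loses to Lantern. In particular Lantern > Juniper > Dumpling House > Lantern is a majority cycle — no Condorcet winner exists.

none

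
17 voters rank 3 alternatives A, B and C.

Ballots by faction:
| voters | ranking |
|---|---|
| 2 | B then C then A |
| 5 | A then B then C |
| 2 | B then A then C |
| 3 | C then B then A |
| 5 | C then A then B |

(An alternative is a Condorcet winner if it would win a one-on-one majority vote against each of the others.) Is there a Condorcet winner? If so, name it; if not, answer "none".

none

Head-to-head results (17 voters):
A–B: A 10–7.
A vs C: C, 10–7.
B vs C: B, 9–8.
Each alternative drops at least one matchup (A loses to C; B loses to A; C loses to B); the cycle A > B > C > A rules out a Condorcet winner.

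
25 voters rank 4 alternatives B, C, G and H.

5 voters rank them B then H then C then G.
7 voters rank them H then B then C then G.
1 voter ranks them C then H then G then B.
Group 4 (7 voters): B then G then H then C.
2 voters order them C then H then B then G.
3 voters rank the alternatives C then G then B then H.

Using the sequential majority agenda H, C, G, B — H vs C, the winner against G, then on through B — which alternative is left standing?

B

Round 1: H vs C — 19–6, H advances.
Round 2: H vs G — 15–10, H advances.
Round 3: H vs B — 10–15, B advances.
The agenda winner is B.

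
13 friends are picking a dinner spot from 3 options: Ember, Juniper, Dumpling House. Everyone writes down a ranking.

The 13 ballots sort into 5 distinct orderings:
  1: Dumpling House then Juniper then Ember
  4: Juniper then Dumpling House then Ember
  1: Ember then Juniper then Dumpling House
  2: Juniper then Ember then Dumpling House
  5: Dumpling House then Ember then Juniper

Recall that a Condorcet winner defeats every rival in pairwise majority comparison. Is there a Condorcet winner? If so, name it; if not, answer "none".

Check each pair by majority over 13 ballots:
Ember vs Juniper: Ember is ranked higher on 1+5 = 6 ballots, Juniper on 7. Juniper wins 7–6.
Ember vs Dumpling House: 3 to 10, Dumpling House.
Juniper vs Dumpling House: 4+1+2 = 7 for Juniper, 6 for Dumpling House — Juniper by 7–6.
Juniper defeats every rival head-to-head and is the Condorcet winner.

Juniper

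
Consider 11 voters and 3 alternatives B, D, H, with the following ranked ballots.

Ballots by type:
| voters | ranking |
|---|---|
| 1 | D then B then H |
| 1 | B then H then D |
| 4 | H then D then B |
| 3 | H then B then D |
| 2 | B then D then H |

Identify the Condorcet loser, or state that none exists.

Pairwise majorities:
B vs D: B preferred on 1+3+2 = 6 ballots; B wins 6–5.
B–H: H 7–4.
D vs H: 1+2 = 3 for D, 8 for H — H by 8–3.
D loses to every other alternative — it is the Condorcet loser.

D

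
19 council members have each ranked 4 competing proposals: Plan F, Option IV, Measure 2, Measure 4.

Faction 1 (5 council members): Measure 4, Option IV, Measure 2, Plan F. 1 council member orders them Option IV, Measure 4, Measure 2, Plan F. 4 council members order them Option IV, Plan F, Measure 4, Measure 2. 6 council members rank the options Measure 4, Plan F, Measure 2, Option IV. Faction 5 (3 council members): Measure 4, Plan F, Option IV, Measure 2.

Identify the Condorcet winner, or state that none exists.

Measure 4

Head-to-head results (19 council members):
Plan F vs Option IV: Plan F is ranked higher on 6+3 = 9 ballots, Option IV on 10. Option IV wins 10–9.
Plan F vs Measure 2: Plan F preferred on 4+6+3 = 13 ballots; Plan F wins 13–6.
Plan F vs Measure 4: Measure 4, 15–4.
Option IV vs Measure 2: Option IV preferred on 5+1+4+3 = 13 ballots; Option IV wins 13–6.
Option IV vs Measure 4: Option IV is ranked higher on 1+4 = 5 ballots, Measure 4 on 14. Measure 4 wins 14–5.
Measure 2 vs Measure 4: Measure 4, 19–0.
Measure 4 wins every pairwise contest, so Measure 4 is the Condorcet winner.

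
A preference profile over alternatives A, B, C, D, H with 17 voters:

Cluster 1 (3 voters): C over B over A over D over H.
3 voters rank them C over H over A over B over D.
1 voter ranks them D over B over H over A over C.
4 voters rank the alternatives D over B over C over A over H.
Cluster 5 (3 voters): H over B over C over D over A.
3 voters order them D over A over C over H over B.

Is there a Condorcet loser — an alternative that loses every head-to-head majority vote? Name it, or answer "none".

none

Head-to-head results (17 voters):
A–B: B 11–6.
A vs C: C wins 13–4.
A–D: D 11–6.
A vs H: A preferred on 3+4+3 = 10 ballots; A wins 10–7.
B vs C: C wins 9–8.
B vs D: B preferred on 3+3+3 = 9 ballots; B wins 9–8.
B vs H: H, 9–8.
C vs D: 3+3+3 = 9 for C, 8 for D — C by 9–8.
C vs H: 3+3+4+3 = 13 for C, 4 for H — C by 13–4.
D vs H: D, 11–6.
No alternative is winless: A beats H; B beats A; C beats A; D beats A; H beats B. There is no Condorcet loser.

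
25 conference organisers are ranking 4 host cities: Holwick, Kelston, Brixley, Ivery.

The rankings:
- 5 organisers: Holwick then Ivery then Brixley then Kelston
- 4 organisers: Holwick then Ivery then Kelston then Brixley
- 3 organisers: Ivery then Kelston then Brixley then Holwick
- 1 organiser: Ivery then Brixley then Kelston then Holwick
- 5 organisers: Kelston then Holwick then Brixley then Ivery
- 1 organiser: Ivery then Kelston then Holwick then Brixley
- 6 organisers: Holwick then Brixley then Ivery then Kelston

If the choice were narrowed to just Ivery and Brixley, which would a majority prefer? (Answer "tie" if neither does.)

Ivery

Ballots ranking Ivery above Brixley: 5 + 4 + 3 + 1 + 1 = 14.
Ballots ranking Brixley above Ivery: 25 − 14 = 11.
Ivery wins the head-to-head 14–11.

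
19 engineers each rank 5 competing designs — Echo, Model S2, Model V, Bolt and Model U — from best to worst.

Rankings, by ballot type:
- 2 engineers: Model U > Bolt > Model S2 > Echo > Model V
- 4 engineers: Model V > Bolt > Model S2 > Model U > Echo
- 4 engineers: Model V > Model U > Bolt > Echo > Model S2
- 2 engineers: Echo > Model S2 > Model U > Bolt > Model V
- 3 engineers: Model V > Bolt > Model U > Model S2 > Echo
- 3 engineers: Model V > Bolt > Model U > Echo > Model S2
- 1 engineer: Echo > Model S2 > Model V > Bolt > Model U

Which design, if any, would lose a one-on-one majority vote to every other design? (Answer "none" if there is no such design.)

Model S2

Pairwise majorities:
Echo vs Model S2: 10 to 9, Echo.
Echo vs Model V: Echo preferred on 2+2+1 = 5 ballots; Model V wins 14–5.
Echo vs Bolt: 2+1 = 3 for Echo, 16 for Bolt — Bolt by 16–3.
Echo vs Model U: Model U wins 16–3.
Model S2 vs Model V: 5 to 14, Model V.
Model S2 vs Bolt: Model S2 preferred on 2+1 = 3 ballots; Bolt wins 16–3.
Model S2 vs Model U: 4+2+1 = 7 for Model S2, 12 for Model U — Model U by 12–7.
Model V vs Bolt: Model V wins 15–4.
Model V vs Model U: 4+4+3+3+1 = 15 for Model V, 4 for Model U — Model V by 15–4.
Bolt vs Model U: Bolt is ranked higher on 4+3+3+1 = 11 ballots, Model U on 8. Bolt wins 11–8.
Model S2 is beaten in every head-to-head and is the Condorcet loser.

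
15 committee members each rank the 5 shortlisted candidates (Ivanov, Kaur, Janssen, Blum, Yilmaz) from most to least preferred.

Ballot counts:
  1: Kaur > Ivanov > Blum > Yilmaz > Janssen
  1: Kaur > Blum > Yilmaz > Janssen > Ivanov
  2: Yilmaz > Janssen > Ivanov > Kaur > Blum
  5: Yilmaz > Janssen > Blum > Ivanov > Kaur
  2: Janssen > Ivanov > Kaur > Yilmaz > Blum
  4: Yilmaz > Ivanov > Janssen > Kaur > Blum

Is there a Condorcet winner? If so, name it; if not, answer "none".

Yilmaz

Pairwise majorities:
Ivanov vs Kaur: 2+5+2+4 = 13 for Ivanov, 2 for Kaur — Ivanov by 13–2.
Ivanov vs Janssen: Ivanov is ranked higher on 1+4 = 5 ballots, Janssen on 10. Janssen wins 10–5.
Ivanov vs Blum: Ivanov is ranked higher on 1+2+2+4 = 9 ballots, Blum on 6. Ivanov wins 9–6.
Ivanov vs Yilmaz: Ivanov preferred on 1+2 = 3 ballots; Yilmaz wins 12–3.
Kaur vs Janssen: 2 to 13, Janssen.
Kaur vs Blum: 1+1+2+2+4 = 10 for Kaur, 5 for Blum — Kaur by 10–5.
Kaur vs Yilmaz: Kaur is ranked higher on 1+1+2 = 4 ballots, Yilmaz on 11. Yilmaz wins 11–4.
Janssen vs Blum: 2+5+2+4 = 13 for Janssen, 2 for Blum — Janssen by 13–2.
Janssen vs Yilmaz: 2 for Janssen, 13 for Yilmaz — Yilmaz by 13–2.
Blum vs Yilmaz: Blum preferred on 1+1 = 2 ballots; Yilmaz wins 13–2.
Yilmaz beats each of Ivanov, Kaur, Janssen, Blum — Yilmaz is the Condorcet winner.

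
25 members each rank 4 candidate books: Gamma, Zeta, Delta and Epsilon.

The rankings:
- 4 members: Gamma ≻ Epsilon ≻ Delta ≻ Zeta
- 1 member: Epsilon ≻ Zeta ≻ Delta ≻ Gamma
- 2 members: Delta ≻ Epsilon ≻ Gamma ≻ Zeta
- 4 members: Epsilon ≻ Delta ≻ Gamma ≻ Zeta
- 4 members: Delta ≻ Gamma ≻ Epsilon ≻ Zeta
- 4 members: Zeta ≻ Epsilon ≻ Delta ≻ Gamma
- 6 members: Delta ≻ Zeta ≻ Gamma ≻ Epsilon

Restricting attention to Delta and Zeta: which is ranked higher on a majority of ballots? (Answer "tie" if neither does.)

Delta

Ballots ranking Delta above Zeta: 4 + 2 + 4 + 4 + 6 = 20.
Ballots ranking Zeta above Delta: 25 − 20 = 5.
Delta wins the head-to-head 20–5.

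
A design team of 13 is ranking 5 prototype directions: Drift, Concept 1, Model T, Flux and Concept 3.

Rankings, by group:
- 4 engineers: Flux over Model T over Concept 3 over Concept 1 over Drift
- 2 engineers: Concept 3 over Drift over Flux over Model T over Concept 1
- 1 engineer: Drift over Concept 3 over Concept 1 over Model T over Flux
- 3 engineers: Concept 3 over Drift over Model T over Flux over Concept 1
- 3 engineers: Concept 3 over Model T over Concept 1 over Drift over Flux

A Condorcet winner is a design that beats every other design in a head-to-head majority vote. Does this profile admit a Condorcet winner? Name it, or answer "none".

Head-to-head results (13 engineers):
Drift vs Concept 1: Concept 1 wins 7–6.
Drift vs Model T: Model T, 7–6.
Drift vs Flux: Drift is ranked higher on 2+1+3+3 = 9 ballots, Flux on 4. Drift wins 9–4.
Drift vs Concept 3: Drift is ranked higher on 1 ballot, Concept 3 on 12. Concept 3 wins 12–1.
Concept 1–Model T: Model T 12–1.
Concept 1 vs Flux: Concept 1 is ranked higher on 1+3 = 4 ballots, Flux on 9. Flux wins 9–4.
Concept 1 vs Concept 3: Concept 1 preferred on 0 ballots; Concept 3 wins 13–0.
Model T vs Flux: Model T wins 7–6.
Model T vs Concept 3: Model T preferred on 4 ballots; Concept 3 wins 9–4.
Flux vs Concept 3: Concept 3, 9–4.
Concept 3 beats each of Drift, Concept 1, Model T, Flux — Concept 3 is the Condorcet winner.

Concept 3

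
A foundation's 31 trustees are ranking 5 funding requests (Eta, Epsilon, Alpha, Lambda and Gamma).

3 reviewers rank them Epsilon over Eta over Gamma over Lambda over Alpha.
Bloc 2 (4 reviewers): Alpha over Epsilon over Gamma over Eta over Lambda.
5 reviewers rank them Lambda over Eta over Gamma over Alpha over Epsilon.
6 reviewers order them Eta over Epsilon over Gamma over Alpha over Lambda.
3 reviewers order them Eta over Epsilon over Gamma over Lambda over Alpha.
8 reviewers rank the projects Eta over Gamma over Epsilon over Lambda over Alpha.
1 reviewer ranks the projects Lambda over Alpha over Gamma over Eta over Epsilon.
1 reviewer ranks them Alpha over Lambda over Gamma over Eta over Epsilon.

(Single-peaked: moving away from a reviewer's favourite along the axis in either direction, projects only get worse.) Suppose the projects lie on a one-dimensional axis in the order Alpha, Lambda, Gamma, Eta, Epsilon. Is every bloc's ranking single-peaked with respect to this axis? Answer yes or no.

no

Axis positions: Alpha=1, Lambda=2, Gamma=3, Eta=4, Epsilon=5.
Bloc 1 (peak Epsilon at position 5): ranking walks positions 5-4-3-2-1, expanding outward from the peak — single-peaked.
Bloc 2: ranking walks positions 1-5-3-4-2; Epsilon is ranked above Lambda even though Lambda lies between Epsilon and the peak Alpha on the axis — preferences dip and rise again. Not single-peaked.
Bloc 3: ranking walks positions 2-4-3-1-5; Eta is ranked above Gamma even though Gamma lies between Eta and the peak Lambda on the axis — preferences dip and rise again. Not single-peaked.
Bloc 4: ranking walks positions 4-5-3-1-2; Alpha is ranked above Lambda even though Lambda lies between Alpha and the peak Eta on the axis — preferences dip and rise again. Not single-peaked.
Bloc 5 (peak Eta at position 4): ranking walks positions 4-5-3-2-1, expanding outward from the peak — single-peaked.
Bloc 6 (peak Eta at position 4): ranking walks positions 4-3-5-2-1, expanding outward from the peak — single-peaked.
Bloc 7 (peak Lambda at position 2): ranking walks positions 2-1-3-4-5, expanding outward from the peak — single-peaked.
Bloc 8 (peak Alpha at position 1): ranking walks positions 1-2-3-4-5, expanding outward from the peak — single-peaked.
Bloc 2 violates single-peakedness, so the profile is not single-peaked on this axis.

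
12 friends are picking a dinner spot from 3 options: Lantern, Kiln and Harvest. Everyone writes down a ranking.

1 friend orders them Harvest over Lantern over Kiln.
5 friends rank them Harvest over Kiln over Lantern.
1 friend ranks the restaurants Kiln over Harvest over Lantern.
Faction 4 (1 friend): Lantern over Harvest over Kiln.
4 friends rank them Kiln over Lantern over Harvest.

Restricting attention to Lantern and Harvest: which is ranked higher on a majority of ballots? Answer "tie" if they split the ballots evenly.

Harvest

Ballots ranking Lantern above Harvest: 1 + 4 = 5.
Ballots ranking Harvest above Lantern: 12 − 5 = 7.
Harvest wins the head-to-head 7–5.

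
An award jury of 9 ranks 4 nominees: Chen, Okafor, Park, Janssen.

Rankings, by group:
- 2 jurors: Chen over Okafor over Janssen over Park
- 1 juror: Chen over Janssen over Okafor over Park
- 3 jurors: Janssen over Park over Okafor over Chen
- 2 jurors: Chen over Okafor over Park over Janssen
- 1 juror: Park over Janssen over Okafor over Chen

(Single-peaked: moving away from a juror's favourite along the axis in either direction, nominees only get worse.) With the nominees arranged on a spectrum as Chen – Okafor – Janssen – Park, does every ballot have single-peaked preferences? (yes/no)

no

Axis positions: Chen=1, Okafor=2, Janssen=3, Park=4.
Group 1 (peak Chen at position 1): ranking walks positions 1-2-3-4, expanding outward from the peak — single-peaked.
Group 2: ranking walks positions 1-3-2-4; Janssen is ranked above Okafor even though Okafor lies between Janssen and the peak Chen on the axis — preferences dip and rise again. Not single-peaked.
Group 3 (peak Janssen at position 3): ranking walks positions 3-4-2-1, expanding outward from the peak — single-peaked.
Group 4: ranking walks positions 1-2-4-3; Park is ranked above Janssen even though Janssen lies between Park and the peak Chen on the axis — preferences dip and rise again. Not single-peaked.
Group 5 (peak Park at position 4): ranking walks positions 4-3-2-1, expanding outward from the peak — single-peaked.
Group 2 violates single-peakedness, so the profile is not single-peaked on this axis.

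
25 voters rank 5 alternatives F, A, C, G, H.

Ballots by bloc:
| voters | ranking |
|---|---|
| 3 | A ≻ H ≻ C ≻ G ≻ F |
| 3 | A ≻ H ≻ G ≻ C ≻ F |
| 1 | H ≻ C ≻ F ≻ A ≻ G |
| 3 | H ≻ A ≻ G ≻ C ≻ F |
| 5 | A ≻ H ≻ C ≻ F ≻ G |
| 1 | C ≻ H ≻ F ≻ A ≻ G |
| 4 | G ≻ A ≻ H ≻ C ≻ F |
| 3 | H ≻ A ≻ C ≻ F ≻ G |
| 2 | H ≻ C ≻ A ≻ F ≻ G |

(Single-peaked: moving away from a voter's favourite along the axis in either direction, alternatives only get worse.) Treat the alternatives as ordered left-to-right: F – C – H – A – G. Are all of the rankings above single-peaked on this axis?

Axis positions: F=1, C=2, H=3, A=4, G=5.
Bloc 1 (peak A at position 4): ranking walks positions 4-3-2-5-1, expanding outward from the peak — single-peaked.
Bloc 2 (peak A at position 4): ranking walks positions 4-3-5-2-1, expanding outward from the peak — single-peaked.
Bloc 3 (peak H at position 3): ranking walks positions 3-2-1-4-5, expanding outward from the peak — single-peaked.
Bloc 4 (peak H at position 3): ranking walks positions 3-4-5-2-1, expanding outward from the peak — single-peaked.
Bloc 5 (peak A at position 4): ranking walks positions 4-3-2-1-5, expanding outward from the peak — single-peaked.
Bloc 6 (peak C at position 2): ranking walks positions 2-3-1-4-5, expanding outward from the peak — single-peaked.
Bloc 7 (peak G at position 5): ranking walks positions 5-4-3-2-1, expanding outward from the peak — single-peaked.
Bloc 8 (peak H at position 3): ranking walks positions 3-4-2-1-5, expanding outward from the peak — single-peaked.
Bloc 9 (peak H at position 3): ranking walks positions 3-2-4-1-5, expanding outward from the peak — single-peaked.
Every ranking is single-peaked on this axis.

yes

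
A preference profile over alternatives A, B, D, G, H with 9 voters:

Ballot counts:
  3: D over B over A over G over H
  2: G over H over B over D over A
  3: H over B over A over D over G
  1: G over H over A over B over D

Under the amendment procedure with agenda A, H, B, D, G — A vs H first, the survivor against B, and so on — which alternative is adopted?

Round 1: A vs H — 3–6, H advances.
Round 2: H vs B — 6–3, H advances.
Round 3: H vs D — 6–3, H advances.
Round 4: H vs G — 3–6, G advances.
The agenda winner is G.

G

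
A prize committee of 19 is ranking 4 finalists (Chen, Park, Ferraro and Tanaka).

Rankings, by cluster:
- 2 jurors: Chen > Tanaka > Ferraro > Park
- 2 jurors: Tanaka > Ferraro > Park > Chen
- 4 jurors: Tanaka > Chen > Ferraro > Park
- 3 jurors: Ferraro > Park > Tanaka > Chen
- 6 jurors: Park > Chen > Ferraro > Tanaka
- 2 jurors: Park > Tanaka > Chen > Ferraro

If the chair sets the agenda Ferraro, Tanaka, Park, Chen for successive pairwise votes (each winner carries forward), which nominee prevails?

Round 1: Ferraro vs Tanaka — 9–10, Tanaka advances.
Round 2: Tanaka vs Park — 8–11, Park advances.
Round 3: Park vs Chen — 13–6, Park advances.
Park survives the agenda.

Park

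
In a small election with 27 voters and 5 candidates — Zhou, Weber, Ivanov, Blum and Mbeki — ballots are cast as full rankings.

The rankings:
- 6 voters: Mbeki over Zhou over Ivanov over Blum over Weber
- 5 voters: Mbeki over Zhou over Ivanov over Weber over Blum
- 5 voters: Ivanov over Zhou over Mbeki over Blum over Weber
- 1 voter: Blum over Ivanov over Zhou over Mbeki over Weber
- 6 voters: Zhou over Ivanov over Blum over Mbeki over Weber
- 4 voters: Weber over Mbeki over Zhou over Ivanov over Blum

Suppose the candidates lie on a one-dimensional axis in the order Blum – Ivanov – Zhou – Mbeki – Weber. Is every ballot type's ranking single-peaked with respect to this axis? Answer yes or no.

Axis positions: Blum=1, Ivanov=2, Zhou=3, Mbeki=4, Weber=5.
Ballot type 1 (peak Mbeki at position 4): ranking walks positions 4-3-2-1-5, expanding outward from the peak — single-peaked.
Ballot type 2 (peak Mbeki at position 4): ranking walks positions 4-3-2-5-1, expanding outward from the peak — single-peaked.
Ballot type 3 (peak Ivanov at position 2): ranking walks positions 2-3-4-1-5, expanding outward from the peak — single-peaked.
Ballot type 4 (peak Blum at position 1): ranking walks positions 1-2-3-4-5, expanding outward from the peak — single-peaked.
Ballot type 5 (peak Zhou at position 3): ranking walks positions 3-2-1-4-5, expanding outward from the peak — single-peaked.
Ballot type 6 (peak Weber at position 5): ranking walks positions 5-4-3-2-1, expanding outward from the peak — single-peaked.
Every ranking is single-peaked on this axis.

yes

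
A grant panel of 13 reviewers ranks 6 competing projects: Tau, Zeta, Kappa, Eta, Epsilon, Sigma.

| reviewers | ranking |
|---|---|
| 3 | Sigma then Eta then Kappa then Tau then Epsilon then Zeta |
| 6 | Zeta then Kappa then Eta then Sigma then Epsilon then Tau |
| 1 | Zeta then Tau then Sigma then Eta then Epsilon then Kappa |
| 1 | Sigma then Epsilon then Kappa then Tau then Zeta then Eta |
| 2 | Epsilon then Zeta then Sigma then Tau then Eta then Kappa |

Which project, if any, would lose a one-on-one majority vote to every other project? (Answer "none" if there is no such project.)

Head-to-head results (13 reviewers):
Tau vs Zeta: 3+1 = 4 for Tau, 9 for Zeta — Zeta by 9–4.
Tau–Kappa: Kappa 10–3.
Tau vs Eta: Tau preferred on 1+1+2 = 4 ballots; Eta wins 9–4.
Tau vs Epsilon: 4 to 9, Epsilon.
Tau–Sigma: Sigma 12–1.
Zeta vs Kappa: 9 to 4, Zeta.
Zeta vs Eta: Zeta, 10–3.
Zeta vs Epsilon: Zeta, 7–6.
Zeta vs Sigma: 6+1+2 = 9 for Zeta, 4 for Sigma — Zeta by 9–4.
Kappa vs Eta: 6+1 = 7 for Kappa, 6 for Eta — Kappa by 7–6.
Kappa vs Epsilon: Kappa preferred on 3+6 = 9 ballots; Kappa wins 9–4.
Kappa vs Sigma: Kappa preferred on 6 ballots; Sigma wins 7–6.
Eta vs Epsilon: 10 to 3, Eta.
Eta vs Sigma: 6 for Eta, 7 for Sigma — Sigma by 7–6.
Epsilon vs Sigma: Sigma, 11–2.
Only Tau has no wins; Tau is the Condorcet loser.

Tau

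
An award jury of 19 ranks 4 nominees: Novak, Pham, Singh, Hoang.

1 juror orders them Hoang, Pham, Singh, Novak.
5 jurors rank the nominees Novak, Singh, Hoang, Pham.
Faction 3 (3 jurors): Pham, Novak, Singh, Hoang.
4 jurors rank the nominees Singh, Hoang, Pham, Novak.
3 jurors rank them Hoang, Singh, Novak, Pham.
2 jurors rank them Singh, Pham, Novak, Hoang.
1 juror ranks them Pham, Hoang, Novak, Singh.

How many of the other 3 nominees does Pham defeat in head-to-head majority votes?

1

Pham against each rival (19 jurors):
Pham vs Novak: Pham preferred on 1+3+4+2+1 = 11 ballots; Pham wins 11–8.
Pham vs Singh: 1+3+1 = 5 for Pham, 14 for Singh — Singh by 14–5.
Pham–Hoang: Hoang 13–6.
Pham beats Novak; loses to Singh, Hoang — 1 pairwise win.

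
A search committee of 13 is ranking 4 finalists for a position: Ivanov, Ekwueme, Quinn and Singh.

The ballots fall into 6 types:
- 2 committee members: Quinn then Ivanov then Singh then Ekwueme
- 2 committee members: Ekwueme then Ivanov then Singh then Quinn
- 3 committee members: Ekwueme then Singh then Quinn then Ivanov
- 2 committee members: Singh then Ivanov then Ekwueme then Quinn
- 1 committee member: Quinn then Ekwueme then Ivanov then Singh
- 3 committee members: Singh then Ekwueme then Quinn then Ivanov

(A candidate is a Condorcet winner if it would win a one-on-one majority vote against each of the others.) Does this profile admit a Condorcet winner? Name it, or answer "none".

Singh

Check each pair by majority over 13 ballots:
Ivanov–Ekwueme: Ekwueme 9–4.
Ivanov vs Quinn: Quinn, 9–4.
Ivanov vs Singh: Singh wins 8–5.
Ekwueme vs Quinn: Ekwueme wins 10–3.
Ekwueme–Singh: Singh 7–6.
Quinn–Singh: Singh 10–3.
Singh wins every pairwise contest, so Singh is the Condorcet winner.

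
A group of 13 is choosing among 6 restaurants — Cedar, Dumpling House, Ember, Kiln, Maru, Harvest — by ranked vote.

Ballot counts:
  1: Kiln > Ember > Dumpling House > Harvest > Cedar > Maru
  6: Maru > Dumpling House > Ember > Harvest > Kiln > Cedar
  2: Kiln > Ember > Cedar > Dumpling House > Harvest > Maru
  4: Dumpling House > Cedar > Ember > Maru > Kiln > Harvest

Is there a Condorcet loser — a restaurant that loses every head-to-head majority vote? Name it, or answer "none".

none

Pairwise majorities:
Cedar vs Dumpling House: Cedar preferred on 2 ballots; Dumpling House wins 11–2.
Cedar vs Ember: 4 to 9, Ember.
Cedar–Kiln: Kiln 9–4.
Cedar vs Maru: 7 to 6, Cedar.
Cedar vs Harvest: Harvest wins 7–6.
Dumpling House vs Ember: Dumpling House wins 10–3.
Dumpling House vs Kiln: 6+4 = 10 for Dumpling House, 3 for Kiln — Dumpling House by 10–3.
Dumpling House vs Maru: Dumpling House preferred on 1+2+4 = 7 ballots; Dumpling House wins 7–6.
Dumpling House vs Harvest: Dumpling House wins 13–0.
Ember–Kiln: Ember 10–3.
Ember–Maru: Ember 7–6.
Ember vs Harvest: Ember preferred on 1+6+2+4 = 13 ballots; Ember wins 13–0.
Kiln vs Maru: Maru, 10–3.
Kiln vs Harvest: 1+2+4 = 7 for Kiln, 6 for Harvest — Kiln by 7–6.
Maru vs Harvest: 10 to 3, Maru.
Each restaurant has at least one pairwise win (Cedar beats Maru; Dumpling House beats Cedar; Ember beats Cedar; Kiln beats Cedar; Maru beats Kiln; Harvest beats Cedar) — no Condorcet loser.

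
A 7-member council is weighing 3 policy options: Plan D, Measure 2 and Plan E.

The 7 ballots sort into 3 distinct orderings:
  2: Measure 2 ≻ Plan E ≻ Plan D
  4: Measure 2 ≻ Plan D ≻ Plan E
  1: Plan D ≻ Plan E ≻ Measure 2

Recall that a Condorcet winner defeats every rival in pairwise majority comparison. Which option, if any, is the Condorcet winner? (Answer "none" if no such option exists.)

Pairwise majorities:
Plan D vs Measure 2: 1 to 6, Measure 2.
Plan D vs Plan E: Plan D is ranked higher on 4+1 = 5 ballots, Plan E on 2. Plan D wins 5–2.
Measure 2 vs Plan E: 2+4 = 6 for Measure 2, 1 for Plan E — Measure 2 by 6–1.
Only Measure 2 has no losses; Measure 2 is the Condorcet winner.

Measure 2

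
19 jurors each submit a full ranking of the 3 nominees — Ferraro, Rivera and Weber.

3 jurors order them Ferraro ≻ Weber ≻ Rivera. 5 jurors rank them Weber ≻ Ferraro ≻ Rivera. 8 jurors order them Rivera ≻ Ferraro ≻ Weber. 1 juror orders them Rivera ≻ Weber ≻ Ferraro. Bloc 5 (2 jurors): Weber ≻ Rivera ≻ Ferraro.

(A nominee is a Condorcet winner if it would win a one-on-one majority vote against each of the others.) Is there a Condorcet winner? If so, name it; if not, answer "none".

none

Check each pair by majority over 19 ballots:
Ferraro vs Rivera: Ferraro preferred on 3+5 = 8 ballots; Rivera wins 11–8.
Ferraro vs Weber: Ferraro is ranked higher on 3+8 = 11 ballots, Weber on 8. Ferraro wins 11–8.
Rivera vs Weber: 8+1 = 9 for Rivera, 10 for Weber — Weber by 10–9.
No nominee is unbeaten: Ferraro loses to Rivera; Rivera loses to Weber; Weber loses to Ferraro. In particular Ferraro beats Weber beats Rivera beats Ferraro is a majority cycle — no Condorcet winner exists.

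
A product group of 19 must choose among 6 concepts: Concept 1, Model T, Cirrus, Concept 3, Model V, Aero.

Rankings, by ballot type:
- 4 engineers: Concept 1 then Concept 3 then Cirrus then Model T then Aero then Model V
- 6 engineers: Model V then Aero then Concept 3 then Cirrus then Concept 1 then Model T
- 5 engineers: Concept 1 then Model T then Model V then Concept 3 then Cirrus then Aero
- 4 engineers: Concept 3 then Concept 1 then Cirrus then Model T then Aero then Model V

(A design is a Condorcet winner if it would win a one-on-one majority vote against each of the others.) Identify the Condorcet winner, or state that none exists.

none

Head-to-head results (19 engineers):
Concept 1 vs Model T: Concept 1 preferred on 4+6+5+4 = 19 ballots; Concept 1 wins 19–0.
Concept 1 vs Cirrus: 13 to 6, Concept 1.
Concept 1 vs Concept 3: 9 to 10, Concept 3.
Concept 1 vs Model V: Concept 1 is ranked higher on 4+5+4 = 13 ballots, Model V on 6. Concept 1 wins 13–6.
Concept 1 vs Aero: 4+5+4 = 13 for Concept 1, 6 for Aero — Concept 1 by 13–6.
Model T vs Cirrus: Model T preferred on 5 ballots; Cirrus wins 14–5.
Model T vs Concept 3: 5 for Model T, 14 for Concept 3 — Concept 3 by 14–5.
Model T vs Model V: Model T is ranked higher on 4+5+4 = 13 ballots, Model V on 6. Model T wins 13–6.
Model T vs Aero: 4+5+4 = 13 for Model T, 6 for Aero — Model T by 13–6.
Cirrus vs Concept 3: Cirrus is ranked higher on 0 ballots, Concept 3 on 19. Concept 3 wins 19–0.
Cirrus vs Model V: 4+4 = 8 for Cirrus, 11 for Model V — Model V by 11–8.
Cirrus vs Aero: 4+5+4 = 13 for Cirrus, 6 for Aero — Cirrus by 13–6.
Concept 3 vs Model V: Concept 3 preferred on 4+4 = 8 ballots; Model V wins 11–8.
Concept 3 vs Aero: 4+5+4 = 13 for Concept 3, 6 for Aero — Concept 3 by 13–6.
Model V vs Aero: 11 to 8, Model V.
Every design loses at least once (Concept 1 loses to Concept 3; Model T loses to Concept 1; Cirrus loses to Concept 1; Concept 3 loses to Model V; Model V loses to Concept 1; Aero loses to Concept 1). The majority relation contains the cycle Concept 1 beats Model V beats Concept 3 beats Concept 1, so there is no Condorcet winner.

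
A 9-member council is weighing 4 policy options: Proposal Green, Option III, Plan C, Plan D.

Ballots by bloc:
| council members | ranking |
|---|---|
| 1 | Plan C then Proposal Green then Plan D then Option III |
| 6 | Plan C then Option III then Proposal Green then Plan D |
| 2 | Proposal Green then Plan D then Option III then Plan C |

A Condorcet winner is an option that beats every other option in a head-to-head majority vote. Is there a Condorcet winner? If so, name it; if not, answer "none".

Check each pair by majority over 9 ballots:
Proposal Green vs Option III: 3 to 6, Option III.
Proposal Green vs Plan C: 2 for Proposal Green, 7 for Plan C — Plan C by 7–2.
Proposal Green vs Plan D: Proposal Green preferred on 1+6+2 = 9 ballots; Proposal Green wins 9–0.
Option III vs Plan C: Option III preferred on 2 ballots; Plan C wins 7–2.
Option III vs Plan D: 6 for Option III, 3 for Plan D — Option III by 6–3.
Plan C vs Plan D: Plan C preferred on 1+6 = 7 ballots; Plan C wins 7–2.
Only Plan C has no losses; Plan C is the Condorcet winner.

Plan C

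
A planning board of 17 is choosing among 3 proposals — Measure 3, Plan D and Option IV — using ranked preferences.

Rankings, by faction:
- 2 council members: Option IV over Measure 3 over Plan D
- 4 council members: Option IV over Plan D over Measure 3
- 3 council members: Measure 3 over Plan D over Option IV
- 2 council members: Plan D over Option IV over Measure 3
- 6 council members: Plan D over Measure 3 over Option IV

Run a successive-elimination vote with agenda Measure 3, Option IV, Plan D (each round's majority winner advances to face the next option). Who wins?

Plan D

Round 1: Measure 3 vs Option IV — 9–8, Measure 3 advances.
Round 2: Measure 3 vs Plan D — 5–12, Plan D advances.
Plan D survives the agenda.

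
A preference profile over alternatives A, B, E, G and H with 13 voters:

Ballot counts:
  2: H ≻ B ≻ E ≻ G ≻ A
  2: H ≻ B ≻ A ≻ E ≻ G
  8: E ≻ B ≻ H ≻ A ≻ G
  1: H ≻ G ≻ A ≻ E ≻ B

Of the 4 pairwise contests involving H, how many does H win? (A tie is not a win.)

H against each rival (13 voters):
H vs A: H is ranked higher on 2+2+8+1 = 13 ballots, A on 0. H wins 13–0.
H–B: B 8–5.
H vs E: E wins 8–5.
H vs G: H preferred on 2+2+8+1 = 13 ballots; H wins 13–0.
H beats A, G; loses to B, E — 2 pairwise wins.

2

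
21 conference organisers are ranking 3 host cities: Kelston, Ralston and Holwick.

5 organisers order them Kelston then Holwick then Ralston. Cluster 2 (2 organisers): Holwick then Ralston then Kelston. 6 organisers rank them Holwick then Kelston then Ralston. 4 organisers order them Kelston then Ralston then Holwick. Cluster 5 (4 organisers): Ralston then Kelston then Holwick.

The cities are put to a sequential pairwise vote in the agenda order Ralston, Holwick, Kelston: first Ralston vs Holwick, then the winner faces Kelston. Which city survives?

Round 1: Ralston vs Holwick — 8–13, Holwick advances.
Round 2: Holwick vs Kelston — 8–13, Kelston advances.
Kelston survives the agenda.

Kelston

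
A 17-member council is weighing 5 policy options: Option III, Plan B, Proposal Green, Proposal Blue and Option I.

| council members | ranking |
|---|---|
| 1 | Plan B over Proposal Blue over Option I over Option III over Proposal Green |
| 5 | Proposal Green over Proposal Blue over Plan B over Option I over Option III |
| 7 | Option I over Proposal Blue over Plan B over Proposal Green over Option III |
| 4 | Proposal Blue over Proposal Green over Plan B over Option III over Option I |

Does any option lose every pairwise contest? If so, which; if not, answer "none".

Pairwise majorities:
Option III vs Plan B: Plan B, 17–0.
Option III vs Proposal Green: Option III preferred on 1 ballot; Proposal Green wins 16–1.
Option III vs Proposal Blue: 0 for Option III, 17 for Proposal Blue — Proposal Blue by 17–0.
Option III vs Option I: Option I wins 13–4.
Plan B vs Proposal Green: Plan B preferred on 1+7 = 8 ballots; Proposal Green wins 9–8.
Plan B vs Proposal Blue: Proposal Blue wins 16–1.
Plan B vs Option I: Plan B wins 10–7.
Proposal Green vs Proposal Blue: Proposal Green is ranked higher on 5 ballots, Proposal Blue on 12. Proposal Blue wins 12–5.
Proposal Green vs Option I: Proposal Green preferred on 5+4 = 9 ballots; Proposal Green wins 9–8.
Proposal Blue vs Option I: Proposal Blue wins 10–7.
Only Option III has no wins; Option III is the Condorcet loser.

Option III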